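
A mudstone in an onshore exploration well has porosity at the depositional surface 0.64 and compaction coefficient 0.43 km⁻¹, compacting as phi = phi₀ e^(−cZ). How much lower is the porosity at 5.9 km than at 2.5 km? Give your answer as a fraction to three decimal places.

0.168

phi(2.5) = 0.64·e^(−0.43×2.5) = 0.2184
phi(5.9) = 0.64·e^(−0.43×5.9) = 0.0506
Δphi = 0.2184 − 0.0506 = 0.1678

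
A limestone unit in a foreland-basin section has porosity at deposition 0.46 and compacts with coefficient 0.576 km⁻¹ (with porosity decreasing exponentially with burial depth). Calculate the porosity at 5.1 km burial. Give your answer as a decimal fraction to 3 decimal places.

0.024

φ = φ₀·exp(−β·Z) = 0.46 × exp(−0.576 × 5.1) = 0.46 × exp(−2.938)
  = 0.46 × 0.0530 = 0.0244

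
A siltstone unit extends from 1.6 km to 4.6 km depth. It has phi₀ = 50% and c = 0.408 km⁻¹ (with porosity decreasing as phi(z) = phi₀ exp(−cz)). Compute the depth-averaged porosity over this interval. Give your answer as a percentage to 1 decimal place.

⟨phi⟩ = (1/(z₂−z₁)) ∫ phi₀ e^(−cz) dz = phi₀·(e^(−c·z₁) − e^(−c·z₂)) / (c·(z₂−z₁))
e^(−0.408×1.6) = 0.5206; e^(−0.408×4.6) = 0.1531
⟨phi⟩ = 0.5 × (0.5206 − 0.1531) / (0.408 × 3) = 0.5 × 0.3003 = 0.1501

15.0%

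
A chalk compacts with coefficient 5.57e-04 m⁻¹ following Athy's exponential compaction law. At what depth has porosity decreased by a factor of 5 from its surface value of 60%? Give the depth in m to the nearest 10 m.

Working in km (1 km = 1000 m; k in km⁻¹ = k in m⁻¹ × 1000):
n/n₀ = 1/5 ⇒ exp(−k·z) = 1/5 ⇒ z = ln(5) / k
z = 1.6094 / 0.557 = 2.889 km

2890 m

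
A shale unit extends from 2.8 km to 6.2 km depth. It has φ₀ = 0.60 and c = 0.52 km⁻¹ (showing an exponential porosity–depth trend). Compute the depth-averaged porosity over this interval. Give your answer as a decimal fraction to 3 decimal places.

0.066

⟨φ⟩ = (1/(z₂−z₁)) ∫ φ₀ e^(−cz) dz = φ₀·(e^(−c·z₁) − e^(−c·z₂)) / (c·(z₂−z₁))
e^(−0.52×2.8) = 0.2332; e^(−0.52×6.2) = 0.0398
⟨φ⟩ = 0.6 × (0.2332 − 0.0398) / (0.52 × 3.4) = 0.6 × 0.1094 = 0.0656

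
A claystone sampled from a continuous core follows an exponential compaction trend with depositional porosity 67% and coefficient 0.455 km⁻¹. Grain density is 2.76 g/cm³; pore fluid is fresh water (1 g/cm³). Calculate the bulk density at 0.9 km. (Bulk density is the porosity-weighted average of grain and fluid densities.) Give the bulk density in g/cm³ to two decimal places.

1.98 g/cm³

Porosity at depth: phi = 0.67·exp(−0.455×0.9) = 0.67×0.6640 = 0.4449
Bulk density: ρ_b = (1−phi)ρ_g + phi·ρ_f = 0.5551×2.76 + 0.4449×1
       = 1.532 + 0.445 = 1.977 g/cm³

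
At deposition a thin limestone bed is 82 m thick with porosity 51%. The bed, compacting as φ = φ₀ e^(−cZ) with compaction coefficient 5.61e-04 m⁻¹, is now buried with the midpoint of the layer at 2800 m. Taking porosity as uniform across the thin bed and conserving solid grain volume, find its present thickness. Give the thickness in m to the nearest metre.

Working in km (1 km = 1000 m; c in km⁻¹ = c in m⁻¹ × 1000):
Porosity at 2.8 km: φ = 0.51·exp(−0.561×2.8) = 0.1060
Solid-volume conservation: h(1−φ) = h₀(1−φ₀) ⇒ h = h₀·(1−φ₀)/(1−φ)
h = 0.082 × (1 − 0.51)/(1 − 0.1060) = 0.082 × 0.5481 = 0.0449 km

45 m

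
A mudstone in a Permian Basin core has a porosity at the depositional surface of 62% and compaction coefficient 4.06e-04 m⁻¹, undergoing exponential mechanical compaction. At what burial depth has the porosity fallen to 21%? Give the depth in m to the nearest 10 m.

Working in km (1 km = 1000 m; c in km⁻¹ = c in m⁻¹ × 1000):
Invert Athy's law: d = ln(phi₀/phi) / c
d = ln(0.62/0.21) / 0.406 = ln(2.952) / 0.406 = 1.0826 / 0.406 = 2.667 km

2670 m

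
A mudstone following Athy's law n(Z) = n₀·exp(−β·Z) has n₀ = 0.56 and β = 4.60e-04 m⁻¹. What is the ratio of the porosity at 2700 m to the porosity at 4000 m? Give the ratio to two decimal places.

Working in km (1 km = 1000 m; β in km⁻¹ = β in m⁻¹ × 1000):
n(Z₁)/n(Z₂) = e^(−β·Z₁)/e^(−β·Z₂) = e^{β(Z₂−Z₁)}
= exp(0.46 × 1.3) = exp(0.598) = 1.8185

1.82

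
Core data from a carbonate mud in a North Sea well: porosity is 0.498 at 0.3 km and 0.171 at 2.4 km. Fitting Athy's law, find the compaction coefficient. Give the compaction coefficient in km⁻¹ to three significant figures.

0.509 km⁻¹

Athy: n(Z) = n₀ e^(−βZ) ⇒ n₁/n₂ = e^{β(Z₂−Z₁)} ⇒ β = ln(n₁/n₂)/(Z₂−Z₁)
β = ln(0.498/0.171) / (2.4 − 0.3) = ln(2.912) / 2.1 = 1.0689 / 2.1 = 0.509 km⁻¹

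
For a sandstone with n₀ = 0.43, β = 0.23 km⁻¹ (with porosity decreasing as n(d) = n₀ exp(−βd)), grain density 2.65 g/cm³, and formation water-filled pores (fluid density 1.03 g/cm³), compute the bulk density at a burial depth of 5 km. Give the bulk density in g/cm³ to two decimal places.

Porosity at depth: n = 0.43·exp(−0.23×5) = 0.43×0.3166 = 0.1362
Bulk density: ρ_b = (1−n)ρ_g + n·ρ_f = 0.8638×2.65 + 0.1362×1.03
       = 2.289 + 0.140 = 2.429 g/cm³

2.43 g/cm³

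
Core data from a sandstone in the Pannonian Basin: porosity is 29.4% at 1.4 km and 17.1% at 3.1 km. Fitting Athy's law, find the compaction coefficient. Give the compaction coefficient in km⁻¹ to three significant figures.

Athy: phi(d) = phi₀ e^(−βd) ⇒ phi₁/phi₂ = e^{β(d₂−d₁)} ⇒ β = ln(phi₁/phi₂)/(d₂−d₁)
β = ln(0.294/0.171) / (3.1 − 1.4) = ln(1.719) / 1.7 = 0.5419 / 1.7 = 0.3188 km⁻¹

0.319 km⁻¹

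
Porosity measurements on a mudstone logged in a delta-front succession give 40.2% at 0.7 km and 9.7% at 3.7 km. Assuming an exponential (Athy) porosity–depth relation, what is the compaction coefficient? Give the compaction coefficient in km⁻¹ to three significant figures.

Athy: n(Z) = n₀ e^(−kZ) ⇒ n₁/n₂ = e^{k(Z₂−Z₁)} ⇒ k = ln(n₁/n₂)/(Z₂−Z₁)
k = ln(0.402/0.097) / (3.7 − 0.7) = ln(4.144) / 3 = 1.4217 / 3 = 0.4739 km⁻¹

0.474 km⁻¹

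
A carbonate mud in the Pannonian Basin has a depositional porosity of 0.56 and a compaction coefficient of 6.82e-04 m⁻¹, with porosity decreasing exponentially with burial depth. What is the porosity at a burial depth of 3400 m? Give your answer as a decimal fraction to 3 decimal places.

0.055

Working in km (1 km = 1000 m; c in km⁻¹ = c in m⁻¹ × 1000):
n = n₀·exp(−c·Z) = 0.56 × exp(−0.682 × 3.4) = 0.56 × exp(−2.319)
  = 0.56 × 0.0984 = 0.0551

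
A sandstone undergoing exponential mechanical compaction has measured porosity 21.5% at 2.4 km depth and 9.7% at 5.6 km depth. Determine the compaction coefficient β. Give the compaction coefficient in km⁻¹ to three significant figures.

0.249 km⁻¹

Athy: phi(z) = phi₀ e^(−βz) ⇒ phi₁/phi₂ = e^{β(z₂−z₁)} ⇒ β = ln(phi₁/phi₂)/(z₂−z₁)
β = ln(0.215/0.097) / (5.6 − 2.4) = ln(2.216) / 3.2 = 0.7959 / 3.2 = 0.2487 km⁻¹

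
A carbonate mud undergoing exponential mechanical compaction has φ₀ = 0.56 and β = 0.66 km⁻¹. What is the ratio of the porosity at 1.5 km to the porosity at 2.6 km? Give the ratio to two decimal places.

2.07

φ(z₁)/φ(z₂) = e^(−β·z₁)/e^(−β·z₂) = e^{β(z₂−z₁)}
= exp(0.66 × 1.1) = exp(0.726) = 2.0668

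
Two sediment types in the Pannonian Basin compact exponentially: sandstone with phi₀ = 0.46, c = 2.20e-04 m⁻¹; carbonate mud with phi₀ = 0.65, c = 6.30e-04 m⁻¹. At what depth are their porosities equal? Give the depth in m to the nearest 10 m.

840 m

Working in km (1 km = 1000 m; c in km⁻¹ = c in m⁻¹ × 1000):
Set phi₀ₐ e^(−cₐZ) = phi₀ᵦ e^(−cᵦZ) ⇒ ln(phi₀ₐ/phi₀ᵦ) = (cₐ − cᵦ)·Z
Z = ln(0.46/0.65) / (0.22 − 0.63) = -0.3457 / -0.41 = 0.843 km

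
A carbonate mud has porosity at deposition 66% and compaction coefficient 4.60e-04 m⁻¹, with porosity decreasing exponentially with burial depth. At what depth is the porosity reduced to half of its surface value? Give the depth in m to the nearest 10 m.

Working in km (1 km = 1000 m; β in km⁻¹ = β in m⁻¹ × 1000):
φ/φ₀ = 1/2 ⇒ exp(−β·Z) = 1/2 ⇒ Z = ln(2) / β
Z = 0.6931 / 0.46 = 1.507 km

1510 m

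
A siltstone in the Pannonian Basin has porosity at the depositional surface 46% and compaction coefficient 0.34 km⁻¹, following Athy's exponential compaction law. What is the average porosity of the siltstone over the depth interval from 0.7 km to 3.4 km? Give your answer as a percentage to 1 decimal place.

⟨n⟩ = (1/(Z₂−Z₁)) ∫ n₀ e^(−cZ) dZ = n₀·(e^(−c·Z₁) − e^(−c·Z₂)) / (c·(Z₂−Z₁))
e^(−0.34×0.7) = 0.7882; e^(−0.34×3.4) = 0.3147
⟨n⟩ = 0.46 × (0.7882 − 0.3147) / (0.34 × 2.7) = 0.46 × 0.5158 = 0.2372

23.7%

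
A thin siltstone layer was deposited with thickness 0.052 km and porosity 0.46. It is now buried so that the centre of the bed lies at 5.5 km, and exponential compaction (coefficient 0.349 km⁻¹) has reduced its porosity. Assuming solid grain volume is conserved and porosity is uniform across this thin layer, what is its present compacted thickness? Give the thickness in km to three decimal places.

Porosity at 5.5 km: phi = 0.46·exp(−0.349×5.5) = 0.0675
Solid-volume conservation: h(1−phi) = h₀(1−phi₀) ⇒ h = h₀·(1−phi₀)/(1−phi)
h = 0.052 × (1 − 0.46)/(1 − 0.0675) = 0.052 × 0.5791 = 0.0301 km

0.030 km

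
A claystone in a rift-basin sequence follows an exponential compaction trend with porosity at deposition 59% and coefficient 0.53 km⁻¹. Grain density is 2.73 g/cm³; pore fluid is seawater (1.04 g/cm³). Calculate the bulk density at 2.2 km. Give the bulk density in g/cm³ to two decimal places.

Porosity at depth: n = 0.59·exp(−0.53×2.2) = 0.59×0.3116 = 0.1839
Bulk density: ρ_b = (1−n)ρ_g + n·ρ_f = 0.8161×2.73 + 0.1839×1.04
       = 2.228 + 0.191 = 2.419 g/cm³

2.42 g/cm³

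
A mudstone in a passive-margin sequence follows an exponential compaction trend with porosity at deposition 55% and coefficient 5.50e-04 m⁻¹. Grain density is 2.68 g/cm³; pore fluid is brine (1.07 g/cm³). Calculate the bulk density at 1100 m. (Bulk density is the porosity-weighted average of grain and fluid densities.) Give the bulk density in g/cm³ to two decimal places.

2.20 g/cm³

Working in km (1 km = 1000 m; c in km⁻¹ = c in m⁻¹ × 1000):
Porosity at depth: phi = 0.55·exp(−0.55×1.1) = 0.55×0.5461 = 0.3003
Bulk density: ρ_b = (1−phi)ρ_g + phi·ρ_f = 0.6997×2.68 + 0.3003×1.07
       = 1.875 + 0.321 = 2.196 g/cm³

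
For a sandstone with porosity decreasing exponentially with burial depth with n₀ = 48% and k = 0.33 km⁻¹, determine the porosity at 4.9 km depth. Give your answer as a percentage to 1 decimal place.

n = n₀·exp(−k·d) = 0.48 × exp(−0.33 × 4.9) = 0.48 × exp(−1.617)
  = 0.48 × 0.1985 = 0.0953

9.5%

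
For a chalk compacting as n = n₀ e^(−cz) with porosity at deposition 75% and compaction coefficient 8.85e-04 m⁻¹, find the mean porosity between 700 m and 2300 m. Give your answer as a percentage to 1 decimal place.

Working in km (1 km = 1000 m; c in km⁻¹ = c in m⁻¹ × 1000):
⟨n⟩ = (1/(z₂−z₁)) ∫ n₀ e^(−cz) dz = n₀·(e^(−c·z₁) − e^(−c·z₂)) / (c·(z₂−z₁))
e^(−0.885×0.7) = 0.5382; e^(−0.885×2.3) = 0.1306
⟨n⟩ = 0.75 × (0.5382 − 0.1306) / (0.885 × 1.6) = 0.75 × 0.2879 = 0.2159

21.6%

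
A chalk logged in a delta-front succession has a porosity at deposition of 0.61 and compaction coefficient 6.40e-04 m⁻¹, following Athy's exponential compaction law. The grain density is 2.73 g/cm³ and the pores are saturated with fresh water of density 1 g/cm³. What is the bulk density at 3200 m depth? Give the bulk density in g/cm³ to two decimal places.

Working in km (1 km = 1000 m; k in km⁻¹ = k in m⁻¹ × 1000):
Porosity at depth: φ = 0.61·exp(−0.64×3.2) = 0.61×0.1290 = 0.0787
Bulk density: ρ_b = (1−φ)ρ_g + φ·ρ_f = 0.9213×2.73 + 0.0787×1
       = 2.515 + 0.079 = 2.594 g/cm³

2.59 g/cm³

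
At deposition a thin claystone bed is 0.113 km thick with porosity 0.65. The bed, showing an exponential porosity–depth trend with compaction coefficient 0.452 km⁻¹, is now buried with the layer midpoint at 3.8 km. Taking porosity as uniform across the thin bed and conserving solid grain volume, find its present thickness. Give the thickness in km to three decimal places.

0.045 km

Porosity at 3.8 km: phi = 0.65·exp(−0.452×3.8) = 0.1167
Solid-volume conservation: h(1−phi) = h₀(1−phi₀) ⇒ h = h₀·(1−phi₀)/(1−phi)
h = 0.113 × (1 − 0.65)/(1 − 0.1167) = 0.113 × 0.3962 = 0.0448 km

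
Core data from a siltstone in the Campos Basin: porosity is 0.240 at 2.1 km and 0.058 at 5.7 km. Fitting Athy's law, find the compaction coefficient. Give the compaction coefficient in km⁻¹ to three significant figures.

Athy: φ(z) = φ₀ e^(−kz) ⇒ φ₁/φ₂ = e^{k(z₂−z₁)} ⇒ k = ln(φ₁/φ₂)/(z₂−z₁)
k = ln(0.24/0.058) / (5.7 − 2.1) = ln(4.138) / 3.6 = 1.4202 / 3.6 = 0.3945 km⁻¹

0.394 km⁻¹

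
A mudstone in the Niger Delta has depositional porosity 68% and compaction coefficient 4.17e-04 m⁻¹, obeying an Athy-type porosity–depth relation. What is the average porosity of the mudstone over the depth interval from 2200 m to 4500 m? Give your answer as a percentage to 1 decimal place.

Working in km (1 km = 1000 m; c in km⁻¹ = c in m⁻¹ × 1000):
⟨n⟩ = (1/(z₂−z₁)) ∫ n₀ e^(−cz) dz = n₀·(e^(−c·z₁) − e^(−c·z₂)) / (c·(z₂−z₁))
e^(−0.417×2.2) = 0.3996; e^(−0.417×4.5) = 0.1531
⟨n⟩ = 0.68 × (0.3996 − 0.1531) / (0.417 × 2.3) = 0.68 × 0.2569 = 0.1747

17.5%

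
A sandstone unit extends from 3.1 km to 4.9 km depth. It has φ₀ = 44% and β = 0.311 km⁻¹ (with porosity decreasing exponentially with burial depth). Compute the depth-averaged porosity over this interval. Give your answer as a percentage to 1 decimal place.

12.8%

⟨φ⟩ = (1/(Z₂−Z₁)) ∫ φ₀ e^(−βZ) dZ = φ₀·(e^(−β·Z₁) − e^(−β·Z₂)) / (β·(Z₂−Z₁))
e^(−0.311×3.1) = 0.3813; e^(−0.311×4.9) = 0.2179
⟨φ⟩ = 0.44 × (0.3813 − 0.2179) / (0.311 × 1.8) = 0.44 × 0.2920 = 0.1285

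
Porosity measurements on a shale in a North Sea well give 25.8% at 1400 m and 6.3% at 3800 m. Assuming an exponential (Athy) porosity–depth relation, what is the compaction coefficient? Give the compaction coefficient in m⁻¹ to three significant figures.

0.000587 m⁻¹

Working in km (1 km = 1000 m; k in km⁻¹ = k in m⁻¹ × 1000):
Athy: φ(d) = φ₀ e^(−kd) ⇒ φ₁/φ₂ = e^{k(d₂−d₁)} ⇒ k = ln(φ₁/φ₂)/(d₂−d₁)
k = ln(0.258/0.063) / (3.8 − 1.4) = ln(4.095) / 2.4 = 1.4098 / 2.4 = 0.5874 km⁻¹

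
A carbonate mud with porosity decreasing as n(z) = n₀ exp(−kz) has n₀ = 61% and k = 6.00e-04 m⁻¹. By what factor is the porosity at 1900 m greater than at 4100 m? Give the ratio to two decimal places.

3.74

Working in km (1 km = 1000 m; k in km⁻¹ = k in m⁻¹ × 1000):
n(z₁)/n(z₂) = e^(−k·z₁)/e^(−k·z₂) = e^{k(z₂−z₁)}
= exp(0.6 × 2.2) = exp(1.32) = 3.7434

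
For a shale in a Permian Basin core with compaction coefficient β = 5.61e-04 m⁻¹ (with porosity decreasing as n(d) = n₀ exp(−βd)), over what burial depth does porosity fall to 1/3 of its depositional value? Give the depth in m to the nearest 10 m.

1960 m

Working in km (1 km = 1000 m; β in km⁻¹ = β in m⁻¹ × 1000):
n/n₀ = 1/3 ⇒ exp(−β·d) = 1/3 ⇒ d = ln(3) / β
d = 1.0986 / 0.561 = 1.958 km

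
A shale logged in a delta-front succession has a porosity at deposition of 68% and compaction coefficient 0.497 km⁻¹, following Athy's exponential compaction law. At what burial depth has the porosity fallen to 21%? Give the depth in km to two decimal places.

Invert Athy's law: Z = ln(phi₀/phi) / β
Z = ln(0.68/0.21) / 0.497 = ln(3.238) / 0.497 = 1.1750 / 0.497 = 2.364 km

2.36 km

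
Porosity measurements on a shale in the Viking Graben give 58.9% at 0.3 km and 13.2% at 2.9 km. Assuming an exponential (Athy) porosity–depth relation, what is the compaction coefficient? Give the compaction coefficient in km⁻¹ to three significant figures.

0.575 km⁻¹

Athy: n(Z) = n₀ e^(−cZ) ⇒ n₁/n₂ = e^{c(Z₂−Z₁)} ⇒ c = ln(n₁/n₂)/(Z₂−Z₁)
c = ln(0.589/0.132) / (2.9 − 0.3) = ln(4.462) / 2.6 = 1.4956 / 2.6 = 0.5752 km⁻¹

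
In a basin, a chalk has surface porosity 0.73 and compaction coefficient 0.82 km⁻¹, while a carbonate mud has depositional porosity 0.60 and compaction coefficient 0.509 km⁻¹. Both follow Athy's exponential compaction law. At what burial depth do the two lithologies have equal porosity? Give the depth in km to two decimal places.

Set n₀ₐ e^(−cₐZ) = n₀ᵦ e^(−cᵦZ) ⇒ ln(n₀ₐ/n₀ᵦ) = (cₐ − cᵦ)·Z
Z = ln(0.73/0.6) / (0.82 − 0.509) = 0.1961 / 0.311 = 0.631 km

0.63 km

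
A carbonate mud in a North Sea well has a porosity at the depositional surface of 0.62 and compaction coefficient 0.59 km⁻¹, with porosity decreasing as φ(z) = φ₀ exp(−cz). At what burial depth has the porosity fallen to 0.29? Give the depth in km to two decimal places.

Invert Athy's law: z = ln(φ₀/φ) / c
z = ln(0.62/0.29) / 0.59 = ln(2.138) / 0.59 = 0.7598 / 0.59 = 1.288 km

1.29 km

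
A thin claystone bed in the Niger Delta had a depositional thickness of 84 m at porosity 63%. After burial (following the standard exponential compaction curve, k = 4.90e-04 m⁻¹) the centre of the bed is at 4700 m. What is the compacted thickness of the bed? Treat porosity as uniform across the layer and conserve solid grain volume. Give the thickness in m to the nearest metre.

33 m

Working in km (1 km = 1000 m; k in km⁻¹ = k in m⁻¹ × 1000):
Porosity at 4.7 km: phi = 0.63·exp(−0.49×4.7) = 0.0630
Solid-volume conservation: h(1−phi) = h₀(1−phi₀) ⇒ h = h₀·(1−phi₀)/(1−phi)
h = 0.084 × (1 − 0.63)/(1 − 0.0630) = 0.084 × 0.3949 = 0.0332 km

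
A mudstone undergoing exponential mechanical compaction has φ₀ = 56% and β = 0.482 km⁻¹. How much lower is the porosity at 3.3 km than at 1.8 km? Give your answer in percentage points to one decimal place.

12.1 percentage points

φ(1.8) = 0.56·e^(−0.482×1.8) = 0.2352
φ(3.3) = 0.56·e^(−0.482×3.3) = 0.1141
Δφ = 0.2352 − 0.1141 = 0.1210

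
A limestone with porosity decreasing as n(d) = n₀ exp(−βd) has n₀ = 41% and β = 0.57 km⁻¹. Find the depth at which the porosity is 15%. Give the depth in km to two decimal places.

Invert Athy's law: d = ln(n₀/n) / β
d = ln(0.41/0.15) / 0.57 = ln(2.733) / 0.57 = 1.0055 / 0.57 = 1.764 km

1.76 km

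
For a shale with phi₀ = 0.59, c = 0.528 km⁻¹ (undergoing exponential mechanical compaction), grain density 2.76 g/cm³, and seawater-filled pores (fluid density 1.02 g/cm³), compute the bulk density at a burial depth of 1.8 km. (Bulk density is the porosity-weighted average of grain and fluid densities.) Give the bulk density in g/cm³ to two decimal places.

2.36 g/cm³

Porosity at depth: phi = 0.59·exp(−0.528×1.8) = 0.59×0.3866 = 0.2281
Bulk density: ρ_b = (1−phi)ρ_g + phi·ρ_f = 0.7719×2.76 + 0.2281×1.02
       = 2.130 + 0.233 = 2.363 g/cm³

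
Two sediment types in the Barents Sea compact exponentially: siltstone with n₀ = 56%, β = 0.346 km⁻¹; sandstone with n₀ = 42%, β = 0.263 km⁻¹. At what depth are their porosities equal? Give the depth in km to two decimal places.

3.47 km

Set n₀ₐ e^(−βₐd) = n₀ᵦ e^(−βᵦd) ⇒ ln(n₀ₐ/n₀ᵦ) = (βₐ − βᵦ)·d
d = ln(0.56/0.42) / (0.346 − 0.263) = 0.2877 / 0.083 = 3.466 km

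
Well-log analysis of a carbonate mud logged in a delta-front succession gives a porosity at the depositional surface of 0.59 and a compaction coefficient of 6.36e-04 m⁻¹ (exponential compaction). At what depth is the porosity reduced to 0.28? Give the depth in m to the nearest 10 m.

Working in km (1 km = 1000 m; β in km⁻¹ = β in m⁻¹ × 1000):
Invert Athy's law: Z = ln(φ₀/φ) / β
Z = ln(0.59/0.28) / 0.636 = ln(2.107) / 0.636 = 0.7453 / 0.636 = 1.172 km

1170 m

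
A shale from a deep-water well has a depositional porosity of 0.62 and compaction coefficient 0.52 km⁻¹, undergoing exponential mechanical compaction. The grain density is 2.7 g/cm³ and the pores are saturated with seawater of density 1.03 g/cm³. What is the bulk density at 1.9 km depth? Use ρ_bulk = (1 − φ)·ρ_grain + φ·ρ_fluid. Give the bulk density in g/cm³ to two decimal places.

2.31 g/cm³

Porosity at depth: phi = 0.62·exp(−0.52×1.9) = 0.62×0.3723 = 0.2308
Bulk density: ρ_b = (1−phi)ρ_g + phi·ρ_f = 0.7692×2.7 + 0.2308×1.03
       = 2.077 + 0.238 = 2.314 g/cm³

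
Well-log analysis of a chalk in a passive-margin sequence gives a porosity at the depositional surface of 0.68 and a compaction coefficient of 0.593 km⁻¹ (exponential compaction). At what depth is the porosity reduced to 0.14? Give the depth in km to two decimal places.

Invert Athy's law: Z = ln(φ₀/φ) / c
Z = ln(0.68/0.14) / 0.593 = ln(4.857) / 0.593 = 1.5805 / 0.593 = 2.665 km

2.67 km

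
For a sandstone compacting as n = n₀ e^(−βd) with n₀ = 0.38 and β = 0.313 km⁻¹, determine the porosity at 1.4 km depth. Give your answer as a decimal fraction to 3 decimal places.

0.245

n = n₀·exp(−β·d) = 0.38 × exp(−0.313 × 1.4) = 0.38 × exp(−0.4382)
  = 0.38 × 0.6452 = 0.2452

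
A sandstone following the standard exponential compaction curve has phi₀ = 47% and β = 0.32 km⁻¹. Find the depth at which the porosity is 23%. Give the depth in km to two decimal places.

Invert Athy's law: z = ln(phi₀/phi) / β
z = ln(0.47/0.23) / 0.32 = ln(2.043) / 0.32 = 0.7147 / 0.32 = 2.233 km

2.23 km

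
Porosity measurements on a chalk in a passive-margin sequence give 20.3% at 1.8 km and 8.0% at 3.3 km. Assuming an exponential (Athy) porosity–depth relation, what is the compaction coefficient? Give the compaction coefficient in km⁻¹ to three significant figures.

Athy: φ(d) = φ₀ e^(−kd) ⇒ φ₁/φ₂ = e^{k(d₂−d₁)} ⇒ k = ln(φ₁/φ₂)/(d₂−d₁)
k = ln(0.203/0.08) / (3.3 − 1.8) = ln(2.538) / 1.5 = 0.9312 / 1.5 = 0.6208 km⁻¹

0.621 km⁻¹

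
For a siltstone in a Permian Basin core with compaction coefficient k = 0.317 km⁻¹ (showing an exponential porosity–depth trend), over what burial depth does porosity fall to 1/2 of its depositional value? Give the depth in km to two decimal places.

n/n₀ = 1/2 ⇒ exp(−k·z) = 1/2 ⇒ z = ln(2) / k
z = 0.6931 / 0.317 = 2.187 km

2.19 km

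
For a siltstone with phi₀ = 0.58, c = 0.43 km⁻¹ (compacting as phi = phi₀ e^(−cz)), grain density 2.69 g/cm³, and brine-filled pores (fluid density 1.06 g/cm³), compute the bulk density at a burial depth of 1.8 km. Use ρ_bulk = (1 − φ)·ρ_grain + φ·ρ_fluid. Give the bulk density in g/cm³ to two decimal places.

Porosity at depth: phi = 0.58·exp(−0.43×1.8) = 0.58×0.4612 = 0.2675
Bulk density: ρ_b = (1−phi)ρ_g + phi·ρ_f = 0.7325×2.69 + 0.2675×1.06
       = 1.970 + 0.284 = 2.254 g/cm³

2.25 g/cm³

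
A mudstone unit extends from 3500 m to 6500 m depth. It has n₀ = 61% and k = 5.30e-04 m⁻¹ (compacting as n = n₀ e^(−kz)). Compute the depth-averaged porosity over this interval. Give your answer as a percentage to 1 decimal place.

Working in km (1 km = 1000 m; k in km⁻¹ = k in m⁻¹ × 1000):
⟨n⟩ = (1/(z₂−z₁)) ∫ n₀ e^(−kz) dz = n₀·(e^(−k·z₁) − e^(−k·z₂)) / (k·(z₂−z₁))
e^(−0.53×3.5) = 0.1565; e^(−0.53×6.5) = 0.0319
⟨n⟩ = 0.61 × (0.1565 − 0.0319) / (0.53 × 3) = 0.61 × 0.0783 = 0.0478

4.8%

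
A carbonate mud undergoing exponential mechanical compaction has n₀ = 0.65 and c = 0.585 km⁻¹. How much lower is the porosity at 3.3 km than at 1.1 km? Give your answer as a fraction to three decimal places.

n(1.1) = 0.65·e^(−0.585×1.1) = 0.3415
n(3.3) = 0.65·e^(−0.585×3.3) = 0.0943
Δn = 0.3415 − 0.0943 = 0.2472

0.247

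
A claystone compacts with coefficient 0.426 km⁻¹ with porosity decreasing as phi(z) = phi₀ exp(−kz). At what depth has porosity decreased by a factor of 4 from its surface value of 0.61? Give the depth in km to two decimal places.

phi/phi₀ = 1/4 ⇒ exp(−k·z) = 1/4 ⇒ z = ln(4) / k
z = 1.3863 / 0.426 = 3.254 km

3.25 km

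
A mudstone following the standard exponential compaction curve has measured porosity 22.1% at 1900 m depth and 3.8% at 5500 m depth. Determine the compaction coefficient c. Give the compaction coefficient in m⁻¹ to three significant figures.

0.000489 m⁻¹

Working in km (1 km = 1000 m; c in km⁻¹ = c in m⁻¹ × 1000):
Athy: n(z) = n₀ e^(−cz) ⇒ n₁/n₂ = e^{c(z₂−z₁)} ⇒ c = ln(n₁/n₂)/(z₂−z₁)
c = ln(0.221/0.038) / (5.5 − 1.9) = ln(5.816) / 3.6 = 1.7606 / 3.6 = 0.489 km⁻¹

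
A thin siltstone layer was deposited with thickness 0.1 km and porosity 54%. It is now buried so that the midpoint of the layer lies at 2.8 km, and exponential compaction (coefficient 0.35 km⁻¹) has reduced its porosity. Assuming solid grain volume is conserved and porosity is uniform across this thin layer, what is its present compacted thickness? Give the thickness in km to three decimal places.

Porosity at 2.8 km: phi = 0.54·exp(−0.35×2.8) = 0.2027
Solid-volume conservation: h(1−phi) = h₀(1−phi₀) ⇒ h = h₀·(1−phi₀)/(1−phi)
h = 0.1 × (1 − 0.54)/(1 − 0.2027) = 0.1 × 0.5769 = 0.0577 km

0.058 km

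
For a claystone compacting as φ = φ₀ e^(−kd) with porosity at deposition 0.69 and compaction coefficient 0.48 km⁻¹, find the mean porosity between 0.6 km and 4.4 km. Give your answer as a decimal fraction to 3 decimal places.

0.238

⟨φ⟩ = (1/(d₂−d₁)) ∫ φ₀ e^(−kd) dd = φ₀·(e^(−k·d₁) − e^(−k·d₂)) / (k·(d₂−d₁))
e^(−0.48×0.6) = 0.7498; e^(−0.48×4.4) = 0.1210
⟨φ⟩ = 0.69 × (0.7498 − 0.1210) / (0.48 × 3.8) = 0.69 × 0.3447 = 0.2379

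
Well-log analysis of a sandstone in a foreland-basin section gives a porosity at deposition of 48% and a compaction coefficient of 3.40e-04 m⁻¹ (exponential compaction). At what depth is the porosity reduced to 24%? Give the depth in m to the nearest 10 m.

2040 m

Working in km (1 km = 1000 m; β in km⁻¹ = β in m⁻¹ × 1000):
Invert Athy's law: Z = ln(n₀/n) / β
Z = ln(0.48/0.24) / 0.34 = ln(2) / 0.34 = 0.6931 / 0.34 = 2.039 km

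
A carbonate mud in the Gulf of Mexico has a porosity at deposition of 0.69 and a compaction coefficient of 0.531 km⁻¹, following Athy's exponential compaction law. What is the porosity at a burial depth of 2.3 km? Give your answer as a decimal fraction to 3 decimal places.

0.203

φ = φ₀·exp(−k·Z) = 0.69 × exp(−0.531 × 2.3) = 0.69 × exp(−1.221)
  = 0.69 × 0.2948 = 0.2034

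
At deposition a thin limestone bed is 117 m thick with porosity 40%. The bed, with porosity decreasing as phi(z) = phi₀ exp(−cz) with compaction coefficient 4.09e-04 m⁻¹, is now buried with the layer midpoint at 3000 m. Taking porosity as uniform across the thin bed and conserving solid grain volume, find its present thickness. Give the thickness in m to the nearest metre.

Working in km (1 km = 1000 m; c in km⁻¹ = c in m⁻¹ × 1000):
Porosity at 3 km: phi = 0.4·exp(−0.409×3) = 0.1173
Solid-volume conservation: h(1−phi) = h₀(1−phi₀) ⇒ h = h₀·(1−phi₀)/(1−phi)
h = 0.117 × (1 − 0.4)/(1 − 0.1173) = 0.117 × 0.6797 = 0.0795 km

80 m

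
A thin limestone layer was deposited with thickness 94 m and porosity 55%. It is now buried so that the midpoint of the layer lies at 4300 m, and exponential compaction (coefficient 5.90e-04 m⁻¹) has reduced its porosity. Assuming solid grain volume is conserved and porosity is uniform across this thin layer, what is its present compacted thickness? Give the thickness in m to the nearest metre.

Working in km (1 km = 1000 m; β in km⁻¹ = β in m⁻¹ × 1000):
Porosity at 4.3 km: n = 0.55·exp(−0.59×4.3) = 0.0435
Solid-volume conservation: h(1−n) = h₀(1−n₀) ⇒ h = h₀·(1−n₀)/(1−n)
h = 0.094 × (1 − 0.55)/(1 − 0.0435) = 0.094 × 0.4705 = 0.0442 km

44 m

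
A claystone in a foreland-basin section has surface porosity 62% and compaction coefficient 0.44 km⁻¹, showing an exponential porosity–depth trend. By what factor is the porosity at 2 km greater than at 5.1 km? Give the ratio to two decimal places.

φ(z₁)/φ(z₂) = e^(−k·z₁)/e^(−k·z₂) = e^{k(z₂−z₁)}
= exp(0.44 × 3.1) = exp(1.364) = 3.9118

3.91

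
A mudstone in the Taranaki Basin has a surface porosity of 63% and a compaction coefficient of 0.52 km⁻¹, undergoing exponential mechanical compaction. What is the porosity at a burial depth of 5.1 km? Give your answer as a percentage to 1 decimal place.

φ = φ₀·exp(−k·d) = 0.63 × exp(−0.52 × 5.1) = 0.63 × exp(−2.652)
  = 0.63 × 0.0705 = 0.0444

4.4%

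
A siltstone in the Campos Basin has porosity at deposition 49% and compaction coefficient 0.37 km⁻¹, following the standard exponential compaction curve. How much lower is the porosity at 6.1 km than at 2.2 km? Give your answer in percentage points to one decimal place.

16.6 percentage points

φ(2.2) = 0.49·e^(−0.37×2.2) = 0.2171
φ(6.1) = 0.49·e^(−0.37×6.1) = 0.0513
Δφ = 0.2171 − 0.0513 = 0.1658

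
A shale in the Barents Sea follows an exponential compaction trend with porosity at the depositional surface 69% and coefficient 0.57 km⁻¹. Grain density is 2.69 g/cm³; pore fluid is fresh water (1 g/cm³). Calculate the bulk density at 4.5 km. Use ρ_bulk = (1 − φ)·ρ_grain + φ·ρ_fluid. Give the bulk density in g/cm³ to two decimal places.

2.60 g/cm³

Porosity at depth: n = 0.69·exp(−0.57×4.5) = 0.69×0.0769 = 0.0531
Bulk density: ρ_b = (1−n)ρ_g + n·ρ_f = 0.9469×2.69 + 0.0531×1
       = 2.547 + 0.053 = 2.600 g/cm³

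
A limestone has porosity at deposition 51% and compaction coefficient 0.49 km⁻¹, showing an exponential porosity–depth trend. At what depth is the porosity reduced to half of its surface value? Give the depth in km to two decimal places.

phi/phi₀ = 1/2 ⇒ exp(−k·Z) = 1/2 ⇒ Z = ln(2) / k
Z = 0.6931 / 0.49 = 1.415 km

1.41 km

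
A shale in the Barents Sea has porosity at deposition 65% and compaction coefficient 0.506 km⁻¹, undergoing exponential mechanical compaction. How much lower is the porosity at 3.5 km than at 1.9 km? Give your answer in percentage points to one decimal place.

13.8 percentage points

φ(1.9) = 0.65·e^(−0.506×1.9) = 0.2485
φ(3.5) = 0.65·e^(−0.506×3.5) = 0.1106
Δφ = 0.2485 − 0.1106 = 0.1379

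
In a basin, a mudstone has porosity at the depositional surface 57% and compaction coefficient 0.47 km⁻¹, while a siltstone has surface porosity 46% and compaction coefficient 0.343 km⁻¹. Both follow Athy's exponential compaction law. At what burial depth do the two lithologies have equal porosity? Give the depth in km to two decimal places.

Set φ₀ₐ e^(−kₐd) = φ₀ᵦ e^(−kᵦd) ⇒ ln(φ₀ₐ/φ₀ᵦ) = (kₐ − kᵦ)·d
d = ln(0.57/0.46) / (0.47 − 0.343) = 0.2144 / 0.127 = 1.688 km

1.69 km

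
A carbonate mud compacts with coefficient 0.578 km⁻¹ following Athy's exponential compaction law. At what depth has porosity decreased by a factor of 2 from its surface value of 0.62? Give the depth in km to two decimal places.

φ/φ₀ = 1/2 ⇒ exp(−k·Z) = 1/2 ⇒ Z = ln(2) / k
Z = 0.6931 / 0.578 = 1.199 km

1.20 km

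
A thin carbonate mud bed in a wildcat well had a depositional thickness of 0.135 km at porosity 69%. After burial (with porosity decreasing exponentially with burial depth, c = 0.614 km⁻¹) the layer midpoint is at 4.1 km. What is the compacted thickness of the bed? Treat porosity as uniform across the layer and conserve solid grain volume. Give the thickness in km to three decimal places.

0.044 km

Porosity at 4.1 km: φ = 0.69·exp(−0.614×4.1) = 0.0557
Solid-volume conservation: h(1−φ) = h₀(1−φ₀) ⇒ h = h₀·(1−φ₀)/(1−φ)
h = 0.135 × (1 − 0.69)/(1 − 0.0557) = 0.135 × 0.3283 = 0.0443 km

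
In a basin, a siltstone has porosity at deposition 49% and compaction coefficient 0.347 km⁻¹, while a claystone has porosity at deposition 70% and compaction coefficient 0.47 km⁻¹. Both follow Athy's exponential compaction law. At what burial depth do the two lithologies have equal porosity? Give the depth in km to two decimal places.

2.90 km

Set φ₀ₐ e^(−βₐZ) = φ₀ᵦ e^(−βᵦZ) ⇒ ln(φ₀ₐ/φ₀ᵦ) = (βₐ − βᵦ)·Z
Z = ln(0.49/0.7) / (0.347 − 0.47) = -0.3567 / -0.123 = 2.900 km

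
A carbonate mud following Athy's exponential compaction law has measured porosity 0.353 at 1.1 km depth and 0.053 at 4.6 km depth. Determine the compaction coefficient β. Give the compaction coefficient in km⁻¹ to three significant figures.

Athy: phi(z) = phi₀ e^(−βz) ⇒ phi₁/phi₂ = e^{β(z₂−z₁)} ⇒ β = ln(phi₁/phi₂)/(z₂−z₁)
β = ln(0.353/0.053) / (4.6 − 1.1) = ln(6.66) / 3.5 = 1.8962 / 3.5 = 0.5418 km⁻¹

0.542 km⁻¹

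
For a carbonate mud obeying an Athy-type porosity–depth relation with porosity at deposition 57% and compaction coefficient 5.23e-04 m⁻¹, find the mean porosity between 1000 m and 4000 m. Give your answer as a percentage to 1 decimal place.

17.0%

Working in km (1 km = 1000 m; c in km⁻¹ = c in m⁻¹ × 1000):
⟨phi⟩ = (1/(d₂−d₁)) ∫ phi₀ e^(−cd) dd = phi₀·(e^(−c·d₁) − e^(−c·d₂)) / (c·(d₂−d₁))
e^(−0.523×1) = 0.5927; e^(−0.523×4) = 0.1234
⟨phi⟩ = 0.57 × (0.5927 − 0.1234) / (0.523 × 3) = 0.57 × 0.2991 = 0.1705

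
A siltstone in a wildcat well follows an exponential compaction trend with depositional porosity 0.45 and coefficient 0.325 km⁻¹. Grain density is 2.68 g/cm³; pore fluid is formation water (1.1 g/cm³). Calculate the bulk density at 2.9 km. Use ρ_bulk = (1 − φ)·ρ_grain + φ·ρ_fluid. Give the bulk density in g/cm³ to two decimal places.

2.40 g/cm³

Porosity at depth: φ = 0.45·exp(−0.325×2.9) = 0.45×0.3897 = 0.1753
Bulk density: ρ_b = (1−φ)ρ_g + φ·ρ_f = 0.8247×2.68 + 0.1753×1.1
       = 2.210 + 0.193 = 2.403 g/cm³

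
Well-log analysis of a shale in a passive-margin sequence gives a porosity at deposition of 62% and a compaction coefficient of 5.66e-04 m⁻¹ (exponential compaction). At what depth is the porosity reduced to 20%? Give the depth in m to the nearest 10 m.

Working in km (1 km = 1000 m; k in km⁻¹ = k in m⁻¹ × 1000):
Invert Athy's law: d = ln(phi₀/phi) / k
d = ln(0.62/0.2) / 0.566 = ln(3.1) / 0.566 = 1.1314 / 0.566 = 1.999 km

2000 m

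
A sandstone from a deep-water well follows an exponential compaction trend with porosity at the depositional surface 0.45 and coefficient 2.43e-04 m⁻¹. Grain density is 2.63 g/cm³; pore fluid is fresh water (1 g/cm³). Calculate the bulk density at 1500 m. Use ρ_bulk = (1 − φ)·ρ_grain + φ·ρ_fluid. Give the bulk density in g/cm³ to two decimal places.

2.12 g/cm³

Working in km (1 km = 1000 m; β in km⁻¹ = β in m⁻¹ × 1000):
Porosity at depth: phi = 0.45·exp(−0.243×1.5) = 0.45×0.6945 = 0.3125
Bulk density: ρ_b = (1−phi)ρ_g + phi·ρ_f = 0.6875×2.63 + 0.3125×1
       = 1.808 + 0.313 = 2.121 g/cm³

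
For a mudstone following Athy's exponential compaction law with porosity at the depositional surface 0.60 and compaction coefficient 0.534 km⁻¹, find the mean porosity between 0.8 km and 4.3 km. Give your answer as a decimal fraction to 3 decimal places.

0.177

⟨phi⟩ = (1/(Z₂−Z₁)) ∫ phi₀ e^(−βZ) dZ = phi₀·(e^(−β·Z₁) − e^(−β·Z₂)) / (β·(Z₂−Z₁))
e^(−0.534×0.8) = 0.6523; e^(−0.534×4.3) = 0.1006
⟨phi⟩ = 0.6 × (0.6523 − 0.1006) / (0.534 × 3.5) = 0.6 × 0.2952 = 0.1771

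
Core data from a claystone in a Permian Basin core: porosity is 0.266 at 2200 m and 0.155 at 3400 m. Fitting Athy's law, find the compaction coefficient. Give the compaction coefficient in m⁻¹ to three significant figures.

0.000450 m⁻¹

Working in km (1 km = 1000 m; k in km⁻¹ = k in m⁻¹ × 1000):
Athy: n(Z) = n₀ e^(−kZ) ⇒ n₁/n₂ = e^{k(Z₂−Z₁)} ⇒ k = ln(n₁/n₂)/(Z₂−Z₁)
k = ln(0.266/0.155) / (3.4 − 2.2) = ln(1.716) / 1.2 = 0.5401 / 1.2 = 0.4501 km⁻¹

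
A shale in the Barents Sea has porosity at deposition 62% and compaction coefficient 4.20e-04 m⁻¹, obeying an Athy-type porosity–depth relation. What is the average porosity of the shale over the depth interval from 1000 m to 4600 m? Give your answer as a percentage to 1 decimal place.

21.0%

Working in km (1 km = 1000 m; β in km⁻¹ = β in m⁻¹ × 1000):
⟨φ⟩ = (1/(z₂−z₁)) ∫ φ₀ e^(−βz) dz = φ₀·(e^(−β·z₁) − e^(−β·z₂)) / (β·(z₂−z₁))
e^(−0.42×1) = 0.6570; e^(−0.42×4.6) = 0.1449
⟨φ⟩ = 0.62 × (0.6570 − 0.1449) / (0.42 × 3.6) = 0.62 × 0.3387 = 0.2100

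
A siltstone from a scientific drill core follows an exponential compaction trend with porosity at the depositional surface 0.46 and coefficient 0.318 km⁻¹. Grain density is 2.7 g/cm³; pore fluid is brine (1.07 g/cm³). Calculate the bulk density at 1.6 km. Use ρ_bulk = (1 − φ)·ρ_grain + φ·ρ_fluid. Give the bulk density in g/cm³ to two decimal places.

2.25 g/cm³

Porosity at depth: φ = 0.46·exp(−0.318×1.6) = 0.46×0.6012 = 0.2766
Bulk density: ρ_b = (1−φ)ρ_g + φ·ρ_f = 0.7234×2.7 + 0.2766×1.07
       = 1.953 + 0.296 = 2.249 g/cm³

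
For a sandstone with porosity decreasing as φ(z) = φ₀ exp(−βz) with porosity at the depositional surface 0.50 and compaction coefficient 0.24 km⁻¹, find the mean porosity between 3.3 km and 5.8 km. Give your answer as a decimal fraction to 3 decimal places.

0.170

⟨φ⟩ = (1/(z₂−z₁)) ∫ φ₀ e^(−βz) dz = φ₀·(e^(−β·z₁) − e^(−β·z₂)) / (β·(z₂−z₁))
e^(−0.24×3.3) = 0.4529; e^(−0.24×5.8) = 0.2486
⟨φ⟩ = 0.5 × (0.4529 − 0.2486) / (0.24 × 2.5) = 0.5 × 0.3406 = 0.1703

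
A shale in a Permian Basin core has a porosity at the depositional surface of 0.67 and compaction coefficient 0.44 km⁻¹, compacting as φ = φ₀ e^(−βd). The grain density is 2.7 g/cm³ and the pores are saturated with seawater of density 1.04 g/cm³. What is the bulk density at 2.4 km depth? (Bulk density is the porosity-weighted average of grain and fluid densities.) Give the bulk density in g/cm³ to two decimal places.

2.31 g/cm³

Porosity at depth: φ = 0.67·exp(−0.44×2.4) = 0.67×0.3478 = 0.2331
Bulk density: ρ_b = (1−φ)ρ_g + φ·ρ_f = 0.7669×2.7 + 0.2331×1.04
       = 2.071 + 0.242 = 2.313 g/cm³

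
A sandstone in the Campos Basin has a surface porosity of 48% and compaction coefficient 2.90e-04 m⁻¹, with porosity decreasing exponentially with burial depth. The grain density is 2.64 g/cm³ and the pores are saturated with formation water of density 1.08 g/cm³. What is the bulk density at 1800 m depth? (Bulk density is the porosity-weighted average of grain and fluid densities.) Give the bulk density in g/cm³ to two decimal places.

2.20 g/cm³

Working in km (1 km = 1000 m; c in km⁻¹ = c in m⁻¹ × 1000):
Porosity at depth: phi = 0.48·exp(−0.29×1.8) = 0.48×0.5933 = 0.2848
Bulk density: ρ_b = (1−phi)ρ_g + phi·ρ_f = 0.7152×2.64 + 0.2848×1.08
       = 1.888 + 0.308 = 2.196 g/cm³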